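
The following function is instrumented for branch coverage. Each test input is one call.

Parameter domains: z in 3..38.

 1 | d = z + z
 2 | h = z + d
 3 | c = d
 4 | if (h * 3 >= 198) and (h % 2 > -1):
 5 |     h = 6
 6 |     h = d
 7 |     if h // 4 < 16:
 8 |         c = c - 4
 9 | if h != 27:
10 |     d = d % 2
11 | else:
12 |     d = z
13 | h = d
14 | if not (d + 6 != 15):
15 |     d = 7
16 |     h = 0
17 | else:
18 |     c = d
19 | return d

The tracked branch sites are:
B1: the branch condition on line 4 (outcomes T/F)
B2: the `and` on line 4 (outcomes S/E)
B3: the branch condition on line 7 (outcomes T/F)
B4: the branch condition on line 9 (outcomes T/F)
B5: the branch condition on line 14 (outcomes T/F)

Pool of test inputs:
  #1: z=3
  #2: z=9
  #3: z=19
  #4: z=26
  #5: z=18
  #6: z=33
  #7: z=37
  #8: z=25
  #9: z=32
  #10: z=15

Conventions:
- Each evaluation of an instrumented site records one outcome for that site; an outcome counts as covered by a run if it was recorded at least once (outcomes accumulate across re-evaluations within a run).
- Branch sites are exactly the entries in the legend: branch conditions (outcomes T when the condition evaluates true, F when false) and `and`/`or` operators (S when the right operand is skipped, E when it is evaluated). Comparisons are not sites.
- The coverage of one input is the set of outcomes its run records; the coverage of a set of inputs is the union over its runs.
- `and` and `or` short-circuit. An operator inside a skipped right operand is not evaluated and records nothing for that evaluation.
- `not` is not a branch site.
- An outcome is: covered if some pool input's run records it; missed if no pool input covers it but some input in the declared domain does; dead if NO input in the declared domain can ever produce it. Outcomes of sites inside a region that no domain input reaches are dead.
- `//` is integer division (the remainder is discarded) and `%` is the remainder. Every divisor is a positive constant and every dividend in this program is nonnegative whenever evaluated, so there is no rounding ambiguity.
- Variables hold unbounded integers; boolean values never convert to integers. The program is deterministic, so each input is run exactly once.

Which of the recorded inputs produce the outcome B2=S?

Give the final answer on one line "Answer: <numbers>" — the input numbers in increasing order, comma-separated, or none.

input #1 (z=3): covers B2=S
input #2 (z=9): covers B2=S
input #3 (z=19): covers B2=S
input #4 (z=26): misses B2=S
input #5 (z=18): covers B2=S
input #6 (z=33): misses B2=S
input #7 (z=37): misses B2=S
input #8 (z=25): misses B2=S
input #9 (z=32): misses B2=S
input #10 (z=15): covers B2=S

Answer: 1, 2, 3, 5, 10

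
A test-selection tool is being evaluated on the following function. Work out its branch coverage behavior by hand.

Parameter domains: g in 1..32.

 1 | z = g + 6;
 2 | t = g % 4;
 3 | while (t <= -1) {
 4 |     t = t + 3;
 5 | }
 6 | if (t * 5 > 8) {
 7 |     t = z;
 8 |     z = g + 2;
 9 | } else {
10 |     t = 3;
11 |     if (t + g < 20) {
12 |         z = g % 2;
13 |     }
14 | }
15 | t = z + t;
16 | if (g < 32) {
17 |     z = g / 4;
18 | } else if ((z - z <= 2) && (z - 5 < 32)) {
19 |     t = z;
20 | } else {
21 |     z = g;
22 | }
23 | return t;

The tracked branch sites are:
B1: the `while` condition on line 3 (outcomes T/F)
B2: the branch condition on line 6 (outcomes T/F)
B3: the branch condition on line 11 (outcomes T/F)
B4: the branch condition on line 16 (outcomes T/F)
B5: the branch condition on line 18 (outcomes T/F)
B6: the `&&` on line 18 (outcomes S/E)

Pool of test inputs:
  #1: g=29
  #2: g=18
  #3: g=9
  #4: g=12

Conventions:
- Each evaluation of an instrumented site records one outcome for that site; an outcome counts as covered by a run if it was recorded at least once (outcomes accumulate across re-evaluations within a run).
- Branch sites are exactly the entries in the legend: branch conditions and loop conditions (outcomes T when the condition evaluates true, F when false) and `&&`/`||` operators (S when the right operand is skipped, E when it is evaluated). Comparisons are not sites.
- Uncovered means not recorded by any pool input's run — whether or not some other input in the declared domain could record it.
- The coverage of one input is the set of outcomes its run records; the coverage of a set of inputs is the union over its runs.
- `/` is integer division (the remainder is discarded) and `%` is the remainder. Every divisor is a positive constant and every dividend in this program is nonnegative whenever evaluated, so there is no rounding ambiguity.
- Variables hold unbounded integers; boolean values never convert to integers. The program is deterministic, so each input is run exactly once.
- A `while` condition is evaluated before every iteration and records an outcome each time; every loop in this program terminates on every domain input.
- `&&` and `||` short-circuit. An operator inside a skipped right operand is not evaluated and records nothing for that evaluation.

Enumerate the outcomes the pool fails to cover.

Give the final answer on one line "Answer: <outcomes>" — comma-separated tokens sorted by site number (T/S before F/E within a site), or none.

input #1 (g=29): events B1->F, B2->F, B3->F, B4->T; covers B1=F, B2=F, B3=F, B4=T
input #2 (g=18): events B1->F, B2->T, B4->T; covers B1=F, B2=T, B4=T
input #3 (g=9): events B1->F, B2->F, B3->T, B4->T; covers B1=F, B2=F, B3=T, B4=T
input #4 (g=12): events B1->F, B2->F, B3->T, B4->T; covers B1=F, B2=F, B3=T, B4=T
union over the pool: B1=F, B2=T, B2=F, B3=T, B3=F, B4=T
uncovered (6 of 12): B1=T, B4=F, B5=T, B5=F, B6=S, B6=E

Answer: B1=T, B4=F, B5=T, B5=F, B6=S, B6=E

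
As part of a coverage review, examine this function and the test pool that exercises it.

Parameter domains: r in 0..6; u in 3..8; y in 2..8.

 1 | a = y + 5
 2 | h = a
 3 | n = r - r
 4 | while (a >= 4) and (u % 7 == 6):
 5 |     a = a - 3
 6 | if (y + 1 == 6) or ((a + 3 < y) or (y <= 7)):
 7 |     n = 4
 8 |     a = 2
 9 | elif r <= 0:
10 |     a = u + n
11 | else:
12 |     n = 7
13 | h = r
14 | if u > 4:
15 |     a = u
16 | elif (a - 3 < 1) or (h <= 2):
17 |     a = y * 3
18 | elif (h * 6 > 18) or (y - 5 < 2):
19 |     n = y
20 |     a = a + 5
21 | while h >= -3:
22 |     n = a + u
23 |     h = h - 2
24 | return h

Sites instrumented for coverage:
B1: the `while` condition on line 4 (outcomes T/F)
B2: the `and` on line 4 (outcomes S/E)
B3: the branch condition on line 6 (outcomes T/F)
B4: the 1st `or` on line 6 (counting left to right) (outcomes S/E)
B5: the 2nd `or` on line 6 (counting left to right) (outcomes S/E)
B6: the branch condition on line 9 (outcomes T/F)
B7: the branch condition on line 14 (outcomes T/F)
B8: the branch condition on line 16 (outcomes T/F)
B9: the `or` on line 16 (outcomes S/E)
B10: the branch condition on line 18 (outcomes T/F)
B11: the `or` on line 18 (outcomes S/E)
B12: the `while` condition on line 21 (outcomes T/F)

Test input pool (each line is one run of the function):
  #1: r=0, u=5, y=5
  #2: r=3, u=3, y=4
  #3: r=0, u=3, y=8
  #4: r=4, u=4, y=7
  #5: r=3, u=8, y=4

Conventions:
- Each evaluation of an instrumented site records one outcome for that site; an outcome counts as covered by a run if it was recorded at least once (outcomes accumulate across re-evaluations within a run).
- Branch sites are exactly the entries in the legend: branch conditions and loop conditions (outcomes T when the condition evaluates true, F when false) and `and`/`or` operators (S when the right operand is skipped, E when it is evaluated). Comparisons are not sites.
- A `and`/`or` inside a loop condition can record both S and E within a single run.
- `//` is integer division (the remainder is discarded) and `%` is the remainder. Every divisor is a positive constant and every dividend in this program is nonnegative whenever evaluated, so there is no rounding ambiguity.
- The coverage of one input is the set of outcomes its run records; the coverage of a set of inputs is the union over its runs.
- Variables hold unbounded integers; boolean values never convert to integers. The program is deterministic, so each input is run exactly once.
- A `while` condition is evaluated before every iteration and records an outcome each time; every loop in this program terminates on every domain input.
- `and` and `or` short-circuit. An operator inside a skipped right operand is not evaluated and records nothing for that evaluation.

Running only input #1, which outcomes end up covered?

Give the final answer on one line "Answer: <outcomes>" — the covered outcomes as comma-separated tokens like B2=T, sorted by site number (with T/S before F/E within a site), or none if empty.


Simulating input #1 (r=0, u=5, y=5) step by step:
  B2->E, B1->F, B4->S, B3->T, B7->T, B12->T, B12->T, B12->F
collecting distinct outcomes: B1=F, B2=E, B3=T, B4=S, B7=T, B12=T, B12=F
Answer: B1=F, B2=E, B3=T, B4=S, B7=T, B12=T, B12=F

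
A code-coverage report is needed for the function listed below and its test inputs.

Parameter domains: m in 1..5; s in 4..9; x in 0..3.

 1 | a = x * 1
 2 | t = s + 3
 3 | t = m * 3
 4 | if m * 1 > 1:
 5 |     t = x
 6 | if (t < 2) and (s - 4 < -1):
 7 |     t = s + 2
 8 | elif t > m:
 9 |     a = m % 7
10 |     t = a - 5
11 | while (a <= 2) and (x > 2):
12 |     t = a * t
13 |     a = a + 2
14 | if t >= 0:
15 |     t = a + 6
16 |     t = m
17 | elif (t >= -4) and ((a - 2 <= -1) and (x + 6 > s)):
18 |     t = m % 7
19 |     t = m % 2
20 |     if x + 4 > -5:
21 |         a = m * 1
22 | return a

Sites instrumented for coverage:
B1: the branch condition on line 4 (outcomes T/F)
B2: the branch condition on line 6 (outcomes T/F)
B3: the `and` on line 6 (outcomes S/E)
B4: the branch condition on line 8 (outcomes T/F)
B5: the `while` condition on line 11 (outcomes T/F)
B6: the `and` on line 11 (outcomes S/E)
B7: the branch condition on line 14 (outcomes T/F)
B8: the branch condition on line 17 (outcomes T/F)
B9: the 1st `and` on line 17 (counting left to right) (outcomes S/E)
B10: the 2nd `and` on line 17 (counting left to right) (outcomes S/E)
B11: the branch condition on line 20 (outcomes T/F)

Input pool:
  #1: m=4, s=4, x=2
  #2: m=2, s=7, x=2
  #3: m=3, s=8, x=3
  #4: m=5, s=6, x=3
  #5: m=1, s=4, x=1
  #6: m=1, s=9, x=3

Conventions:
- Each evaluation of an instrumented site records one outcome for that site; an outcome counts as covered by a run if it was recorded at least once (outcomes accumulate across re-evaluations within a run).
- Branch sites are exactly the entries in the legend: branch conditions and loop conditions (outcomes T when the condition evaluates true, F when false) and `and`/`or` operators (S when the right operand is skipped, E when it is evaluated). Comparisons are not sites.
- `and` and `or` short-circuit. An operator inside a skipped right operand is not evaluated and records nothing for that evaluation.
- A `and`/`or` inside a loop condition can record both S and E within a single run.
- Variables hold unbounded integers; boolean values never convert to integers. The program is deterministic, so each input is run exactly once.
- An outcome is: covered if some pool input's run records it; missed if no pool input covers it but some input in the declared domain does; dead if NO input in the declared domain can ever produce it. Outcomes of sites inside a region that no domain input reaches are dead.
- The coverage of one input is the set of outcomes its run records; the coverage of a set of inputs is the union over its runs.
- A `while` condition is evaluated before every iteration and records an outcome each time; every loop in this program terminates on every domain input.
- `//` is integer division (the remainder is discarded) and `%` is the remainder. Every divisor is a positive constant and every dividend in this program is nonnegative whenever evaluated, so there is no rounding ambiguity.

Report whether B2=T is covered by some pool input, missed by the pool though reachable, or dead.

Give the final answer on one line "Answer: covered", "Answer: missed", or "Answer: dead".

no pool input records B2=T
checking all 120 inputs in the declared domain: B2=T is never recorded -> dead

Answer: dead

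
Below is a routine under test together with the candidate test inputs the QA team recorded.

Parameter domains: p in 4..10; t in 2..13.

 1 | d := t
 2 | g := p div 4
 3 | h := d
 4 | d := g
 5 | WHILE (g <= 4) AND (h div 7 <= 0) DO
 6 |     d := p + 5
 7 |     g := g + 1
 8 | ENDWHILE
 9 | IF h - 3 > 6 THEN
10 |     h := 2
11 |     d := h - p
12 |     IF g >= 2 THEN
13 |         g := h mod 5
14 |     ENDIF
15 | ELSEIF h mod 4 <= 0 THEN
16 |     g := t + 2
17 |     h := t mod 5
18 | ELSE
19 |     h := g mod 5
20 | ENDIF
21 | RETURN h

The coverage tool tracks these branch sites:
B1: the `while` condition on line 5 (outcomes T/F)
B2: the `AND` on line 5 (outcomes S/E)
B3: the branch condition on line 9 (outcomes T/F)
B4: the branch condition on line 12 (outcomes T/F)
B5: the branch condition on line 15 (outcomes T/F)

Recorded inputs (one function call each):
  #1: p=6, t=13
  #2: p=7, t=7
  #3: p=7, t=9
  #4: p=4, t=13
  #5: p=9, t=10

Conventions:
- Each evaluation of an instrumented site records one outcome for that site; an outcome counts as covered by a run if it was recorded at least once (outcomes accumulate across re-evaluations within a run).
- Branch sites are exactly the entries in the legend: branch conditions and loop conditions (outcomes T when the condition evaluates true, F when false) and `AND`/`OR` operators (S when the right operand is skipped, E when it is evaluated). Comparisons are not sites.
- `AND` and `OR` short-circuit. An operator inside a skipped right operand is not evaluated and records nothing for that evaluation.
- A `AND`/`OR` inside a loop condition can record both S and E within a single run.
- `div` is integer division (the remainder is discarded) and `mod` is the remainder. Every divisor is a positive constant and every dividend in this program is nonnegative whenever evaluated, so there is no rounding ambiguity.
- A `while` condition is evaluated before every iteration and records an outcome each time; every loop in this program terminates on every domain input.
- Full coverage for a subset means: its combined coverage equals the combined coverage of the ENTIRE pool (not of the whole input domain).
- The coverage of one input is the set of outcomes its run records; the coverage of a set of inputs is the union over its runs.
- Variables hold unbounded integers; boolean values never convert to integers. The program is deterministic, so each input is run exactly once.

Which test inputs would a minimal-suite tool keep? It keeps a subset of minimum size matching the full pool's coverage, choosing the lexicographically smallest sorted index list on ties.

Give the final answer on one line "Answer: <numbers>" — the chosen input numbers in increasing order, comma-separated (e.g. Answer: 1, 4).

#1 (p=6, t=13) -> covered: B1=F, B2=E, B3=T, B4=F
#2 (p=7, t=7) -> covered: B1=F, B2=E, B3=F, B5=F
#3 (p=7, t=9) -> covered: B1=F, B2=E, B3=F, B5=F
#4 (p=4, t=13) -> covered: B1=F, B2=E, B3=T, B4=F
#5 (p=9, t=10) -> covered: B1=F, B2=E, B3=T, B4=T
union over all inputs: B1=F, B2=E, B3=T, B3=F, B4=T, B4=F, B5=F (7 outcomes)
checked all size-1 subsets: none covers 7 outcomes (max 4/7)
checked all size-2 subsets: none covers 7 outcomes (max 6/7)
size 3: inputs {1, 2, 5} cover all 7 outcomes, and no lexicographically smaller subset of this size does

Answer: 1, 2, 5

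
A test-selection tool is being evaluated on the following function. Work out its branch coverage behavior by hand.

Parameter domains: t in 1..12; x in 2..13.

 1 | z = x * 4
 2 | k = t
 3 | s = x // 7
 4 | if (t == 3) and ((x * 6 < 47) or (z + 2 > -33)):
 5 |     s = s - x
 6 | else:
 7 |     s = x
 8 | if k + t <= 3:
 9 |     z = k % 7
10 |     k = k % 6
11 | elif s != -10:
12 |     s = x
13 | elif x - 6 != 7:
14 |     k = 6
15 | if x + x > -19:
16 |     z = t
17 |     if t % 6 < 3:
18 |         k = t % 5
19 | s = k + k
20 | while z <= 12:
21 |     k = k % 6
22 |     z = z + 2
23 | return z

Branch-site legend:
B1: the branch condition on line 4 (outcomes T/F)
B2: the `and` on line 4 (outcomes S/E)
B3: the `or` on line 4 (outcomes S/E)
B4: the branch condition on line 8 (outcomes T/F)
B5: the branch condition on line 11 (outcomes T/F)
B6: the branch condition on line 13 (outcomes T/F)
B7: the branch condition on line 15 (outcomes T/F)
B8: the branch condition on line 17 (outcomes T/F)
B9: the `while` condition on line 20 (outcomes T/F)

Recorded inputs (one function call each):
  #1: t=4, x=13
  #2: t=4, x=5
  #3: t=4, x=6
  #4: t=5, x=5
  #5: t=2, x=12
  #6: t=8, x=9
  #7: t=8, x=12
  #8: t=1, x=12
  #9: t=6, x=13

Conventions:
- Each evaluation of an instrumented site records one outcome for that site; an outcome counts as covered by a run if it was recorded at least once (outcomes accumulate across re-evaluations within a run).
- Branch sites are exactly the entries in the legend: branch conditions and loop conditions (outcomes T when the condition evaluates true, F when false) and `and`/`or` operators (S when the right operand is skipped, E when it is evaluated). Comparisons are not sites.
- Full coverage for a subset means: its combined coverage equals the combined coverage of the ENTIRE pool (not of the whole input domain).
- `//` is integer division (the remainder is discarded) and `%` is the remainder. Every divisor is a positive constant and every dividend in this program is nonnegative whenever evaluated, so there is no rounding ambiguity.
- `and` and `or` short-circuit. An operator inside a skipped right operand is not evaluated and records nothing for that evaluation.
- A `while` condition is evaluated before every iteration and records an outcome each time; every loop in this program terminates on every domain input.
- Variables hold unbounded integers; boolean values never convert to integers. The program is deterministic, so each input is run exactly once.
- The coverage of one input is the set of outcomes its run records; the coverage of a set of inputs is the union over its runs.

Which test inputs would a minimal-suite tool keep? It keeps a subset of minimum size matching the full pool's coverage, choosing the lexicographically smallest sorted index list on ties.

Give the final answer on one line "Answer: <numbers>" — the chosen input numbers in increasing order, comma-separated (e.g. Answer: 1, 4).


input #1, t=4, x=13: outcomes B1=F, B2=S, B4=F, B5=T, B7=T, B8=F, B9=T, B9=F
input #2, t=4, x=5: outcomes B1=F, B2=S, B4=F, B5=T, B7=T, B8=F, B9=T, B9=F
input #3, t=4, x=6: outcomes B1=F, B2=S, B4=F, B5=T, B7=T, B8=F, B9=T, B9=F
input #4, t=5, x=5: outcomes B1=F, B2=S, B4=F, B5=T, B7=T, B8=F, B9=T, B9=F
input #5, t=2, x=12: outcomes B1=F, B2=S, B4=F, B5=T, B7=T, B8=T, B9=T, B9=F
input #6, t=8, x=9: outcomes B1=F, B2=S, B4=F, B5=T, B7=T, B8=T, B9=T, B9=F
input #7, t=8, x=12: outcomes B1=F, B2=S, B4=F, B5=T, B7=T, B8=T, B9=T, B9=F
input #8, t=1, x=12: outcomes B1=F, B2=S, B4=T, B7=T, B8=T, B9=T, B9=F
input #9, t=6, x=13: outcomes B1=F, B2=S, B4=F, B5=T, B7=T, B8=T, B9=T, B9=F
the full pool covers 10 outcomes: B1=F, B2=S, B4=T, B4=F, B5=T, B7=T, B8=T, B8=F, B9=T, B9=F
size 1 is not enough: best union over all size-1 subsets is 8/10
size 2: inputs {1, 8} cover all 10 outcomes, and no lexicographically smaller subset of this size does
Answer: 1, 8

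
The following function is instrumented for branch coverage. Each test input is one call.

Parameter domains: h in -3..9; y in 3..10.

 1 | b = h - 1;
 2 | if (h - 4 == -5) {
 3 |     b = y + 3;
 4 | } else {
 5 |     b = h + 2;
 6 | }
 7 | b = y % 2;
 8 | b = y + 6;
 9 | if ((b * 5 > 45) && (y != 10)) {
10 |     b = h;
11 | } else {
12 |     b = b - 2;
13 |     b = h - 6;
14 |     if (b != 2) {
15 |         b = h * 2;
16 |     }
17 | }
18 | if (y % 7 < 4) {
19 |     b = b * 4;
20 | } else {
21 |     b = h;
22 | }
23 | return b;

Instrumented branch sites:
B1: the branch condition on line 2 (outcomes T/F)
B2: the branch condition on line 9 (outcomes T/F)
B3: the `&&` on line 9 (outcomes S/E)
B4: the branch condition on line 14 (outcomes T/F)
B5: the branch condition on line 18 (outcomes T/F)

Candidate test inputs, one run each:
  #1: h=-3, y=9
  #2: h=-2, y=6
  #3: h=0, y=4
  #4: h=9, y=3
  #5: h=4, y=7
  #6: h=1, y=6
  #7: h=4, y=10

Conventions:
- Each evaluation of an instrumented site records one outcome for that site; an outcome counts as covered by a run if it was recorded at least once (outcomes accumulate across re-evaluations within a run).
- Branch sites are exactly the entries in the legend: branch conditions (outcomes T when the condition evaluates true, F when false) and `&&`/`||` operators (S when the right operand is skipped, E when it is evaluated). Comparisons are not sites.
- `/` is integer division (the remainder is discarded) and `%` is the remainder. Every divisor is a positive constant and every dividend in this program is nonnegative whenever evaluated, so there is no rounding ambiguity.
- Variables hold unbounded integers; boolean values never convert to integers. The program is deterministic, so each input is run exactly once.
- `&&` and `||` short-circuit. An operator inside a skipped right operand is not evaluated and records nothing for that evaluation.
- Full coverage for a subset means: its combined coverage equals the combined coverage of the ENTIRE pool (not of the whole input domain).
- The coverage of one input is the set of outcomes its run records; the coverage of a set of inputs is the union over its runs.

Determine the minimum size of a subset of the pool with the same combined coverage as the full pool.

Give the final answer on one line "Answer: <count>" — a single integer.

input #1, h=-3, y=9: outcomes B1=F, B2=T, B3=E, B5=T
input #2, h=-2, y=6: outcomes B1=F, B2=T, B3=E, B5=F
input #3, h=0, y=4: outcomes B1=F, B2=T, B3=E, B5=F
input #4, h=9, y=3: outcomes B1=F, B2=F, B3=S, B4=T, B5=T
input #5, h=4, y=7: outcomes B1=F, B2=T, B3=E, B5=T
input #6, h=1, y=6: outcomes B1=F, B2=T, B3=E, B5=F
input #7, h=4, y=10: outcomes B1=F, B2=F, B3=E, B4=T, B5=T
together the pool reaches 8 outcomes: B1=F, B2=T, B2=F, B3=S, B3=E, B4=T, B5=T, B5=F
size 1 is not enough: best union over all size-1 subsets is 5/8
inputs {2, 4} (size 2) cover everything; no size-2 subset with a lexicographically smaller index list covers all 8

Answer: 2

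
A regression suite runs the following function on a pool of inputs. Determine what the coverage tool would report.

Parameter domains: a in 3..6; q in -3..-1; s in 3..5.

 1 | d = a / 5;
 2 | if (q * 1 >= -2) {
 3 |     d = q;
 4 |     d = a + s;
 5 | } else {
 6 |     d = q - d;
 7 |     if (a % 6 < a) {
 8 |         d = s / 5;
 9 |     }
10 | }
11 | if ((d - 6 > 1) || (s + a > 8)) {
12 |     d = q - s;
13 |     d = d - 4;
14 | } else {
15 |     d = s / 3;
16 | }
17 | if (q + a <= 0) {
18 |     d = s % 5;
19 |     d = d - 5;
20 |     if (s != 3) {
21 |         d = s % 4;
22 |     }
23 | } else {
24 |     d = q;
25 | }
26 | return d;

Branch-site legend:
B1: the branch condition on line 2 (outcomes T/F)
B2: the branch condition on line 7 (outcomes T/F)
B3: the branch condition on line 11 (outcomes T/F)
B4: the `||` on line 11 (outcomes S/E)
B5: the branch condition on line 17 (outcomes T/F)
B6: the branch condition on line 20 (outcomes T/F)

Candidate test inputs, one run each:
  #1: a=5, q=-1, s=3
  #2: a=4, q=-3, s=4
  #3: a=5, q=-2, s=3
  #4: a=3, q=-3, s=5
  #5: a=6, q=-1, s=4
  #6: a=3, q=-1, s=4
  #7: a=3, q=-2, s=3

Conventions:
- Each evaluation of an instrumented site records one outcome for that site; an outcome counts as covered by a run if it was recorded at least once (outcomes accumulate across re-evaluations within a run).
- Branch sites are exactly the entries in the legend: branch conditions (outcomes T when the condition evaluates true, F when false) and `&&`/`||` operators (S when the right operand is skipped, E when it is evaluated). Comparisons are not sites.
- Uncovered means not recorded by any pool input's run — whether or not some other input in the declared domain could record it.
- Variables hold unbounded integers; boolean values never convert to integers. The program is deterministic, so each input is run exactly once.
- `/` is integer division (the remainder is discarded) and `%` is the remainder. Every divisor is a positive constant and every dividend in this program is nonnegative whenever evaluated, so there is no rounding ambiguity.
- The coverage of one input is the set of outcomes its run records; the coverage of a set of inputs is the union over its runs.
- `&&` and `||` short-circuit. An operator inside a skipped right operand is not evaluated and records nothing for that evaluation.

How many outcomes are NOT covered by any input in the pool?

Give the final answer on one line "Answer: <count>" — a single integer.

#1 (a=5, q=-1, s=3) -> B1->T, B4->S, B3->T, B5->F; covered: B1=T, B3=T, B4=S, B5=F
#2 (a=4, q=-3, s=4) -> B1->F, B2->F, B4->E, B3->F, B5->F; covered: B1=F, B2=F, B3=F, B4=E, B5=F
#3 (a=5, q=-2, s=3) -> B1->T, B4->S, B3->T, B5->F; covered: B1=T, B3=T, B4=S, B5=F
#4 (a=3, q=-3, s=5) -> B1->F, B2->F, B4->E, B3->F, B5->T, B6->T; covered: B1=F, B2=F, B3=F, B4=E, B5=T, B6=T
#5 (a=6, q=-1, s=4) -> B1->T, B4->S, B3->T, B5->F; covered: B1=T, B3=T, B4=S, B5=F
#6 (a=3, q=-1, s=4) -> B1->T, B4->E, B3->F, B5->F; covered: B1=T, B3=F, B4=E, B5=F
#7 (a=3, q=-2, s=3) -> B1->T, B4->E, B3->F, B5->F; covered: B1=T, B3=F, B4=E, B5=F
union over the pool: B1=T, B1=F, B2=F, B3=T, B3=F, B4=S, B4=E, B5=T, B5=F, B6=T
uncovered (2 of 12): B2=T, B6=F

Answer: 2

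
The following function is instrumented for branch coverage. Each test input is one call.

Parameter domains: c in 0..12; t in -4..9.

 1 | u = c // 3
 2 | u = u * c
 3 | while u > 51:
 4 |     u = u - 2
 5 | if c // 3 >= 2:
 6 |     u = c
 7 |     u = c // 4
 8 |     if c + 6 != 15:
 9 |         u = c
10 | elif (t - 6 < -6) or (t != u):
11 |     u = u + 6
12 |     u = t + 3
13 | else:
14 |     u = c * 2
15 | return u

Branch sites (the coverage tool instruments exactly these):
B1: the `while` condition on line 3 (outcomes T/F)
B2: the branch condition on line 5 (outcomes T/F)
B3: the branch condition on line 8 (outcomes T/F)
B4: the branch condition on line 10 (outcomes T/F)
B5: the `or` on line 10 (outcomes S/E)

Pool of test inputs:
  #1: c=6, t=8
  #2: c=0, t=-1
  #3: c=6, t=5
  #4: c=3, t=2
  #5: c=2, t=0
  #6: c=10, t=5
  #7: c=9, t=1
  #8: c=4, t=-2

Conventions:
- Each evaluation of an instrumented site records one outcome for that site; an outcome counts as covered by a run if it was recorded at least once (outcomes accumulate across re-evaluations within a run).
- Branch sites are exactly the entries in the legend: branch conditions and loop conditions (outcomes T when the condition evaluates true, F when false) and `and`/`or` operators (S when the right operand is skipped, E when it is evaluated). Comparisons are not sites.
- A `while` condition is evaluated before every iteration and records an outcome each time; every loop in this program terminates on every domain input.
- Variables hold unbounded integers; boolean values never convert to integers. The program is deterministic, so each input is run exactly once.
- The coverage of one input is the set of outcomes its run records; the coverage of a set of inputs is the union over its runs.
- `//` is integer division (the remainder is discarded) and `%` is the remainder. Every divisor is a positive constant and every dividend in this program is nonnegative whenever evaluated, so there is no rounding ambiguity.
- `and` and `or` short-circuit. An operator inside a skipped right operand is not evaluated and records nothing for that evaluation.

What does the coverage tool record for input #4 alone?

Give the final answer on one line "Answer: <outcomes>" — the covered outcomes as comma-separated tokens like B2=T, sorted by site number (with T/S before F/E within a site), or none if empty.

Tracing the run of input #4 (c=3, t=2):
  B1->F, B2->F, B5->E, B4->T
distinct outcomes covered: B1=F, B2=F, B4=T, B5=E

Answer: B1=F, B2=F, B4=T, B5=E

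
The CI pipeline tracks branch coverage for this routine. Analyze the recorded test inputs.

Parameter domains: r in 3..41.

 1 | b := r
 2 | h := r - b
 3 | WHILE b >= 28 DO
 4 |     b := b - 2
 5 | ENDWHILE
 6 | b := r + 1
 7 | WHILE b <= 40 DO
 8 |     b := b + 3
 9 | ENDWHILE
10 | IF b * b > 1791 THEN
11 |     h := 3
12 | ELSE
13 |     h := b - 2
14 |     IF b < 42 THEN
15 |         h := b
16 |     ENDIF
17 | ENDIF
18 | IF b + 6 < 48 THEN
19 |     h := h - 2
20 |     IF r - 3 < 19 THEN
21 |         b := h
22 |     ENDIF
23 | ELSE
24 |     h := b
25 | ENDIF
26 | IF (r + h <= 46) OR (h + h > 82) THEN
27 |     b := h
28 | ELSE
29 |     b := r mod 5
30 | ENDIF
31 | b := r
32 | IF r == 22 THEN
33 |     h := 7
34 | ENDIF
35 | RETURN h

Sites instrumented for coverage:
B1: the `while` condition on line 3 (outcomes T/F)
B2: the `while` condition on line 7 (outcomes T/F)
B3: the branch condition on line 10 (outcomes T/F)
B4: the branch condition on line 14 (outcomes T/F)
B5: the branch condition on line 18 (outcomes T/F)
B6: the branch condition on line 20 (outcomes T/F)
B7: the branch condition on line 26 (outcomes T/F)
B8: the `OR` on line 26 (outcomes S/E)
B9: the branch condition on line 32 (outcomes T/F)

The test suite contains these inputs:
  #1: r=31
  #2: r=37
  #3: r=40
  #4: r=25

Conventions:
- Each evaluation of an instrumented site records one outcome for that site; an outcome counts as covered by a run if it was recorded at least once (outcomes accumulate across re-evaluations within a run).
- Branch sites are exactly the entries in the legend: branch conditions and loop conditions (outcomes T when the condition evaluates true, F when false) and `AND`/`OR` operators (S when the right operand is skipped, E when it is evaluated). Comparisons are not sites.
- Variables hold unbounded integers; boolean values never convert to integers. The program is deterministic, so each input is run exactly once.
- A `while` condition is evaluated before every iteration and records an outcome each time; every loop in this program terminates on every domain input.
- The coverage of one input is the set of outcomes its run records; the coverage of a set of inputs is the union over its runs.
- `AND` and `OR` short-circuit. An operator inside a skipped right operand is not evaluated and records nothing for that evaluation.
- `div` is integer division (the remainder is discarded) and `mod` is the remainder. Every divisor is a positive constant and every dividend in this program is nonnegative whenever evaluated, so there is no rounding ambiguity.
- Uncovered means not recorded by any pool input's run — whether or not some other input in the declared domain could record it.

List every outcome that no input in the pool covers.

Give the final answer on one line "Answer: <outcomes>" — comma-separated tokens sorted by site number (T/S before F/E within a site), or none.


run #1 (r=31) runs B1->T, B1->T, B1->F, B2->T, B2->T, B2->T, B2->F, B3->F, B4->T, B5->T, B6->F, B8->E, B7->F, B9->F; records B1=T, B1=F, B2=T, B2=F, B3=F, B4=T, B5=T, B6=F, B7=F, B8=E, B9=F
run #2 (r=37) runs B1->T, B1->T, B1->T, B1->T, B1->T, B1->F, B2->T, B2->F, B3->F, B4->T, B5->T, B6->F, B8->E, B7->F, ...; records B1=T, B1=F, B2=T, B2=F, B3=F, B4=T, B5=T, B6=F, B7=F, B8=E, B9=F
run #3 (r=40) runs B1->T, B1->T, B1->T, B1->T, B1->T, B1->T, B1->T, B1->F, B2->F, B3->F, B4->T, B5->T, B6->F, B8->E, ...; records B1=T, B1=F, B2=F, B3=F, B4=T, B5=T, B6=F, B7=F, B8=E, B9=F
run #4 (r=25) runs B1->F, B2->T, B2->T, B2->T, B2->T, B2->T, B2->F, B3->F, B4->T, B5->T, B6->F, B8->E, B7->F, B9->F; records B1=F, B2=T, B2=F, B3=F, B4=T, B5=T, B6=F, B7=F, B8=E, B9=F
union over the pool: B1=T, B1=F, B2=T, B2=F, B3=F, B4=T, B5=T, B6=F, B7=F, B8=E, B9=F
uncovered (7 of 18): B3=T, B4=F, B5=F, B6=T, B7=T, B8=S, B9=T
Answer: B3=T, B4=F, B5=F, B6=T, B7=T, B8=S, B9=T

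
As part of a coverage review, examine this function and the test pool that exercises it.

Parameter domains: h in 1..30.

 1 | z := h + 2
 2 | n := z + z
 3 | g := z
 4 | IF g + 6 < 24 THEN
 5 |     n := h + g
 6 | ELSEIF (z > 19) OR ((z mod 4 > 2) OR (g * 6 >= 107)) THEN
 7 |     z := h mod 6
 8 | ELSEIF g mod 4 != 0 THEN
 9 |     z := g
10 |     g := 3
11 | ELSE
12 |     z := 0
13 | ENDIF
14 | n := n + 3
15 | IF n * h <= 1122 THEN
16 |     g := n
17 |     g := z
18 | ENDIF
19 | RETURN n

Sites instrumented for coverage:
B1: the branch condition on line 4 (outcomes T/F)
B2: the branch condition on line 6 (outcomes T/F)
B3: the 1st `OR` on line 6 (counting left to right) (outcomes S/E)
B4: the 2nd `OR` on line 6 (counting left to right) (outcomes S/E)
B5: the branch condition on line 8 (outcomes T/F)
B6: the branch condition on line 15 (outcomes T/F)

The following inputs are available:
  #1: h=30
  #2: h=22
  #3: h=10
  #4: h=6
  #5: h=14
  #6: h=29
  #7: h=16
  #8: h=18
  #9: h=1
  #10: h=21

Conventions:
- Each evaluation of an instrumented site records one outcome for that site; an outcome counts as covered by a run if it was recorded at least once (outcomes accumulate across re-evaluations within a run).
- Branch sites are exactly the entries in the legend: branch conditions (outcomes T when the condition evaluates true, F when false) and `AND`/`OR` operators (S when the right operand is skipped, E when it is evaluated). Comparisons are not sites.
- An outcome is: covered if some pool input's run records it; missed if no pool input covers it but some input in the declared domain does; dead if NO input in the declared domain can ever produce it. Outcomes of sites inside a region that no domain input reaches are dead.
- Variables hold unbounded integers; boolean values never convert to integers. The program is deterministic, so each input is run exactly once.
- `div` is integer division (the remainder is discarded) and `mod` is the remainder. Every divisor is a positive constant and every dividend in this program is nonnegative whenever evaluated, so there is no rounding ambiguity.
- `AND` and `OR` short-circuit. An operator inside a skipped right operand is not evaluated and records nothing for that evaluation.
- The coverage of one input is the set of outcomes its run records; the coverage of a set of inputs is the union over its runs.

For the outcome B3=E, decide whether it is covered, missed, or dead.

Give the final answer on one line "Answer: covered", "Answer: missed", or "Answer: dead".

B3=E is recorded by pool input(s) 7 -> covered

Answer: covered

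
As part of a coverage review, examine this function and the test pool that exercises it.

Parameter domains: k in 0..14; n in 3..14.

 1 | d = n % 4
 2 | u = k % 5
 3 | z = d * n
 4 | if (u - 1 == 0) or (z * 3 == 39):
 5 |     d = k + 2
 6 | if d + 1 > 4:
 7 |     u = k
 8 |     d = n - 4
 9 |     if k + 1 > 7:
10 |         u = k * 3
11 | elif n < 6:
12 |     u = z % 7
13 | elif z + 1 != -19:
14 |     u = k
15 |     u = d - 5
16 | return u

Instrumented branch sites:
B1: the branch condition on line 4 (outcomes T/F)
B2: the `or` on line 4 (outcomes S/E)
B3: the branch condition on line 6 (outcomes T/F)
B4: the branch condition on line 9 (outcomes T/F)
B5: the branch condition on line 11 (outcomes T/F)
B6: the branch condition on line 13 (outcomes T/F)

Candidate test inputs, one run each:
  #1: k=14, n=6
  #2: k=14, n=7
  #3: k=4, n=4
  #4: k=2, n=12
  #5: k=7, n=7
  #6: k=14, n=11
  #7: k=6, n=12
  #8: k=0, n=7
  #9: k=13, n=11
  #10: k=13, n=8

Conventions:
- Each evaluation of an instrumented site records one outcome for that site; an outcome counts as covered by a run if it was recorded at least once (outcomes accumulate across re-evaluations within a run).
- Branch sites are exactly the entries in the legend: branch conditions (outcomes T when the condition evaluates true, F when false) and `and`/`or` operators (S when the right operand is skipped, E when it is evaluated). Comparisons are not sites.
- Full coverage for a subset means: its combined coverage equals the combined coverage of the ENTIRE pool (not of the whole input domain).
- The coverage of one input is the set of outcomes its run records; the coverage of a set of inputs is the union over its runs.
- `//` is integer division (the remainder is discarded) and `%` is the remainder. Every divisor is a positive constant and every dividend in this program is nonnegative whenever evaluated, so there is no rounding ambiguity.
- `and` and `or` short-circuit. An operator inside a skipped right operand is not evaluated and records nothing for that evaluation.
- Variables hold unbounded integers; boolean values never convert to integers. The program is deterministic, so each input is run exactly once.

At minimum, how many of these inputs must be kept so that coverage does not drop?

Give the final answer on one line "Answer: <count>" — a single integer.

input #1, k=14, n=6: outcomes B1=F, B2=E, B3=F, B5=F, B6=T
input #2, k=14, n=7: outcomes B1=F, B2=E, B3=F, B5=F, B6=T
input #3, k=4, n=4: outcomes B1=F, B2=E, B3=F, B5=T
input #4, k=2, n=12: outcomes B1=F, B2=E, B3=F, B5=F, B6=T
input #5, k=7, n=7: outcomes B1=F, B2=E, B3=F, B5=F, B6=T
input #6, k=14, n=11: outcomes B1=F, B2=E, B3=F, B5=F, B6=T
input #7, k=6, n=12: outcomes B1=T, B2=S, B3=T, B4=F
input #8, k=0, n=7: outcomes B1=F, B2=E, B3=F, B5=F, B6=T
input #9, k=13, n=11: outcomes B1=F, B2=E, B3=F, B5=F, B6=T
input #10, k=13, n=8: outcomes B1=F, B2=E, B3=F, B5=F, B6=T
together the pool reaches 10 outcomes: B1=T, B1=F, B2=S, B2=E, B3=T, B3=F, B4=F, B5=T, B5=F, B6=T
checked all size-1 subsets: none covers 10 outcomes (max 5/10)
checked all size-2 subsets: none covers 10 outcomes (max 9/10)
at size 3, {1, 3, 7} reaches all 10 outcomes; every lexicographically earlier size-3 subset fails

Answer: 3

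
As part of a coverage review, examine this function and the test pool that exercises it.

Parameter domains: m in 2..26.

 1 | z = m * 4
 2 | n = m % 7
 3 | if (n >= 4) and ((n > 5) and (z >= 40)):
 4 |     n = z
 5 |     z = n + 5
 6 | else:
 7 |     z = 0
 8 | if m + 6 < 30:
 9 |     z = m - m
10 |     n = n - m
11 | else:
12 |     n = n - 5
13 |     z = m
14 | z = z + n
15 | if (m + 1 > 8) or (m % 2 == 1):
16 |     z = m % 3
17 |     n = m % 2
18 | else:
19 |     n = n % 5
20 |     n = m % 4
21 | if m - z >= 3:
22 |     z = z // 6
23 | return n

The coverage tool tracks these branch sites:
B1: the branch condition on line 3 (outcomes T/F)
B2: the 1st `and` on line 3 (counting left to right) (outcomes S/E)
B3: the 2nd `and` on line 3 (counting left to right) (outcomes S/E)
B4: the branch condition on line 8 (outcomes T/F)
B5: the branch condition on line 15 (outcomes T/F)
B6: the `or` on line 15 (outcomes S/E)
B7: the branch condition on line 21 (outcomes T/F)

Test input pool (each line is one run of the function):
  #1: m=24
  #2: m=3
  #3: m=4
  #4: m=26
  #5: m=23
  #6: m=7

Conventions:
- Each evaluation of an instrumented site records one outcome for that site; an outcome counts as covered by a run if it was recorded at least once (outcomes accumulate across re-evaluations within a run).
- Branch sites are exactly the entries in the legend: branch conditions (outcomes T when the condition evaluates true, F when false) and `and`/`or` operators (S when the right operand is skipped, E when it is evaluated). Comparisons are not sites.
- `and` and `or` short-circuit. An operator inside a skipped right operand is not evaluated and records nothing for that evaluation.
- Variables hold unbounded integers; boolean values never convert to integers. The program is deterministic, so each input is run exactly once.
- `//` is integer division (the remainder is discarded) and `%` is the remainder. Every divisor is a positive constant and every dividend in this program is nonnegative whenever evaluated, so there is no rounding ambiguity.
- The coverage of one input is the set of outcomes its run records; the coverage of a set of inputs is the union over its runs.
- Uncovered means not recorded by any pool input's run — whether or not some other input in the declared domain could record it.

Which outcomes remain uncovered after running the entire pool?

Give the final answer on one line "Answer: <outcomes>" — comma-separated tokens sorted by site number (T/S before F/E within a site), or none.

run #1 (m=24) records B1=F, B2=S, B4=F, B5=T, B6=S, B7=T
run #2 (m=3) records B1=F, B2=S, B4=T, B5=T, B6=E, B7=T
run #3 (m=4) records B1=F, B2=E, B3=S, B4=T, B5=F, B6=E, B7=T
run #4 (m=26) records B1=F, B2=E, B3=S, B4=F, B5=T, B6=S, B7=T
run #5 (m=23) records B1=F, B2=S, B4=T, B5=T, B6=S, B7=T
run #6 (m=7) records B1=F, B2=S, B4=T, B5=T, B6=E, B7=T
union over the pool: B1=F, B2=S, B2=E, B3=S, B4=T, B4=F, B5=T, B5=F, B6=S, B6=E, B7=T
uncovered (3 of 14): B1=T, B3=E, B7=F

Answer: B1=T, B3=E, B7=F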